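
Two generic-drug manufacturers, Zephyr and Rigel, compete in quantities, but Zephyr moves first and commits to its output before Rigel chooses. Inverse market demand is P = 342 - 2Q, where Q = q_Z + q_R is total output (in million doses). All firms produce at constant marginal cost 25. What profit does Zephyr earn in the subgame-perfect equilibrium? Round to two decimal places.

The follower Rigel best-responds to any q_Z: π_R = (342 - 2Q)q_R - 25q_R.
∂π_R/∂q_R = 317 - 2q_Z - 4q_R = 0 gives the reaction function q_R = (317 - 2q_Z)/4.
Zephyr substitutes q_R(q_Z) into its own profit: π_Z = q_Z(342 - 2q_Z - (317 - 2q_Z)/2) - 25q_Z = (367/2 - q_Z)q_Z - 25q_Z.
Leader FOC: 317/2 - 2q_Z = 0, so q_Z = 317/4.
Then q_R = (317 - 2·(317/4))/4 = 317/8.
Price P = 342 - 2·(951/8) = 417/4.
Zephyr's profit: (417/4 - 25)·(317/4) = 6280.5625.

6280.56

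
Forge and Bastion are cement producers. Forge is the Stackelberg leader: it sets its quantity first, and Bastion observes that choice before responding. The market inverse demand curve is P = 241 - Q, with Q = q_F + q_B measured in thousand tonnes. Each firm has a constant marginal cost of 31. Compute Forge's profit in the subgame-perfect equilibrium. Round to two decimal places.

The follower Bastion best-responds to any q_F: π_B = (241 - Q)q_B - 31q_B.
Setting the follower's marginal profit to zero, 210 - q_F - 2q_B = 0, i.e. q_B = (210 - q_F)/2.
Forge substitutes q_B(q_F) into its own profit: π_F = q_F(241 - q_F - (210 - q_F)/2) - 31q_F = (136 - (1/2)q_F)q_F - 31q_F.
The leader's first-order condition 105 - q_F = 0 yields q_F = 105.
Then q_B = (210 - 105)/2 = 105/2.
Price P = 241 - 315/2 = 167/2.
Forge's profit: (167/2 - 31)·105 = 5512.5000.

5512.50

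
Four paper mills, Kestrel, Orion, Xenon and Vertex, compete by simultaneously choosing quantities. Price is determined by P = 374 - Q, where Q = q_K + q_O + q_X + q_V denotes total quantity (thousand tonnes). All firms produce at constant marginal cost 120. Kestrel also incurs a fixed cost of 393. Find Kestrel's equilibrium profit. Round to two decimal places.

2187.64

Each firm earns π_i = (374 - Q)q_i - 120q_i.
First-order condition (treating rivals' output as given): 254 - 2q_i - Σ_{j≠i} q_j = 0.
By symmetry each firm produces the same amount; substituting Σ_{j≠i} q_j = 3q_i yields q_i = 254/5.
Price P = 374 - 1016/5 = 854/5.
Kestrel's profit: (854/5 - 120)·(254/5) - 393 = 2187.6400.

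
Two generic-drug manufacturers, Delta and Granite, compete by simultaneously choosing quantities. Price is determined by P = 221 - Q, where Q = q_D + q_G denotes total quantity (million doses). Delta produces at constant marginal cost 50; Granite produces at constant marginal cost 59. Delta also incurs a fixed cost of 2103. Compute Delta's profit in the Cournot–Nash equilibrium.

Delta's profit: π_D = (221 - Q)q_D - (50q_D). Setting ∂π_D/∂q_D = 0: 171 - 2q_D - (q_G) = 0.
Granite's first-order condition: 162 - 2q_G - (q_D) = 0.
Best responses: q_D = (171 - q_G)/2, q_G = (162 - q_D)/2.
Substituting one into the other gives q_D = 60 and q_G = 51.
Price P = 221 - 111 = 110.
Delta's profit: (110 - 50)·60 - 2103 = 1497.

1497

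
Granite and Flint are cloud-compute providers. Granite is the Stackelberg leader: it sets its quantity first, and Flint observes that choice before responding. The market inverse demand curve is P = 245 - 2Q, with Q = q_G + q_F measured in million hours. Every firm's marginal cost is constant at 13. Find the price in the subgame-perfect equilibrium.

71

The follower Flint best-responds to any q_G: π_F = (245 - 2Q)q_F - 13q_F.
Setting the follower's marginal profit to zero, 232 - 2q_G - 4q_F = 0, i.e. q_F = (232 - 2q_G)/4.
Granite substitutes q_F(q_G) into its own profit: π_G = q_G(245 - 2q_G - (232 - 2q_G)/2) - 13q_G = (129 - q_G)q_G - 13q_G.
Leader FOC: 116 - 2q_G = 0, so q_G = 58.
Then q_F = (232 - 2·58)/4 = 29.
Total output Q = 87, so price P = 245 - 2·87 = 71.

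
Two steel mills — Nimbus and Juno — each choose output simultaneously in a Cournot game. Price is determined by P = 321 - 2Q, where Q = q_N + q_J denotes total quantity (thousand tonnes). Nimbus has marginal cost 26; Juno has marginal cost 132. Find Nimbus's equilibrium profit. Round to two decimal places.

8933.39

Nimbus's profit: π_N = (321 - 2Q)q_N - (26q_N). Setting ∂π_N/∂q_N = 0: 295 - 4q_N - 2(q_J) = 0.
Juno's first-order condition: 189 - 4q_J - 2(q_N) = 0.
So q_N = (295 - 2q_J)/4 and q_J = (189 - 2q_N)/4.
Substituting one into the other gives q_N = 401/6 and q_J = 83/6.
Price P = 321 - 2·(242/3) = 479/3.
Nimbus's profit: (479/3 - 26)·(401/6) = 8933.3889.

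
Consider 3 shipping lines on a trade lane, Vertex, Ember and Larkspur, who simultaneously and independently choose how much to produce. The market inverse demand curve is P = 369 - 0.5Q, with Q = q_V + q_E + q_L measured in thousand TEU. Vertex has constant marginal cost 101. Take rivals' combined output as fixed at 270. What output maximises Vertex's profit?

133

With rivals' combined output fixed at 270, Vertex's profit is π_V = (369 - (1/2)·270 - (1/2)q_V)q_V - (101q_V) = (234 - (1/2)q_V)q_V - (101q_V).
∂π_V/∂q_V = 133 - q_V = 0, so q_V = 133.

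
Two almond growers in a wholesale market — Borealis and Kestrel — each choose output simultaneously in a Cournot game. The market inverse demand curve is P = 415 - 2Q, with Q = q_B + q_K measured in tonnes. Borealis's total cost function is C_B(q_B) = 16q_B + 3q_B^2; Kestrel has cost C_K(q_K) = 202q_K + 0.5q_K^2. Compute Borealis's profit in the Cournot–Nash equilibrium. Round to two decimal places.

5817.02

Borealis's profit: π_B = (415 - 2Q)q_B - (16q_B + 3q_B²). Setting ∂π_B/∂q_B = 0: 399 - 10q_B - 2(q_K) = 0.
Kestrel's first-order condition: 213 - 5q_K - 2(q_B) = 0.
Best responses: q_B = (399 - 2q_K)/10, q_K = (213 - 2q_B)/5.
Solving the pair: q_B = 1569/46, q_K = 666/23.
Price P = 415 - 2·63.0652 = 288.8696.
Borealis's profit: 288.8696·(1569/46) - 16·(1569/46) - 3(1569/46)² = 5817.0156.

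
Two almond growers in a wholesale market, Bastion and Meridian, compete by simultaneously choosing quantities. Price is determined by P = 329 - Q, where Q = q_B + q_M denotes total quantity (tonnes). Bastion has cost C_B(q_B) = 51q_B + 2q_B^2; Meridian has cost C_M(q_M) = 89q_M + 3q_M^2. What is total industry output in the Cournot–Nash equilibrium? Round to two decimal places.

Bastion's profit: π_B = (329 - Q)q_B - (51q_B + 2q_B²). Setting ∂π_B/∂q_B = 0: 278 - 6q_B - (q_M) = 0.
Meridian's profit: π_M = (329 - Q)q_M - (89q_M + 3q_M²). Setting ∂π_M/∂q_M = 0: 240 - 8q_M - (q_B) = 0.
Rearranging gives the reaction functions q_B = (278 - q_M)/6 and q_M = (240 - q_B)/8.
Substituting one into the other gives q_B = 1984/47 and q_M = 1162/47.
Total output Q = 1984/47 + 1162/47 = 66.9362.

66.94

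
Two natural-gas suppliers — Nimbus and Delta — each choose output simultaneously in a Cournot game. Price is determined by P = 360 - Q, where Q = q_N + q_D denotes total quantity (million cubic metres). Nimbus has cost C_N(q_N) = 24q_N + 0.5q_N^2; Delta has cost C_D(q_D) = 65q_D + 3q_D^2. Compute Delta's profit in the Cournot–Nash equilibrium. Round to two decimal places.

2279.02

Nimbus's profit: π_N = (360 - Q)q_N - (24q_N + (1/2)q_N²). Setting ∂π_N/∂q_N = 0: 336 - 3q_N - (q_D) = 0.
Delta's first-order condition: 295 - 8q_D - (q_N) = 0.
Best responses: q_N = (336 - q_D)/3, q_D = (295 - q_N)/8.
Solving the pair: q_N = 104.0435, q_D = 549/23.
Price P = 360 - 127.9130 = 232.0870.
Delta's profit: 232.0870·(549/23) - 65·(549/23) - 3(549/23)² = 2279.0246.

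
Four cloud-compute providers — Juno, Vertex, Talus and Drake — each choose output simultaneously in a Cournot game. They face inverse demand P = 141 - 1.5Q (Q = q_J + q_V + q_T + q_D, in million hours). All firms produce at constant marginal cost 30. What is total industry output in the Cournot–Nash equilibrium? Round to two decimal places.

59.20

A representative firm's profit is π_i = q_i(141 - 1.5Q) - 30q_i.
First-order condition (treating rivals' output as given): 111 - 3q_i - (3/2)·Σ_{j≠i} q_j = 0.
By symmetry each firm produces the same amount; substituting Σ_{j≠i} q_j = 3q_i yields q_i = 111/(15/2) = 74/5.
Total output Q = 74/5 + 74/5 + 74/5 + 74/5 = 296/5.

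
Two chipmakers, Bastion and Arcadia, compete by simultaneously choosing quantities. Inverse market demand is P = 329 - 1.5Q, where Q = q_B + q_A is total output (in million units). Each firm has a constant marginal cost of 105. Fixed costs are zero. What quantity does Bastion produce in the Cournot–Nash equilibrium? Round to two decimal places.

49.78

A representative firm's profit is π_i = q_i(329 - 1.5Q) - 105q_i.
Setting ∂π_i/∂q_i = 0 with rivals' quantities fixed: 224 - 3q_i - (3/2)q_j = 0.
With identical firms every q_j equals q_i, so q_j = q_i and 224 = (9/2)q_i, giving q_i = 448/9.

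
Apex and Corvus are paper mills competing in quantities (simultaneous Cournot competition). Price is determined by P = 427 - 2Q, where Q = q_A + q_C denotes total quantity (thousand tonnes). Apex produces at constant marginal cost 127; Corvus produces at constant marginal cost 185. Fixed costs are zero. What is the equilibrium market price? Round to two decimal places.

Apex's profit: π_A = (427 - 2Q)q_A - (127q_A). Setting ∂π_A/∂q_A = 0: 300 - 4q_A - 2(q_C) = 0.
Corvus's first-order condition: 242 - 4q_C - 2(q_A) = 0.
Rearranging gives the reaction functions q_A = (300 - 2q_C)/4 and q_C = (242 - 2q_A)/4.
Solving the pair: q_A = 179/3, q_C = 92/3.
Total output Q = 271/3, so price P = 427 - 2·(271/3) = 739/3.

246.33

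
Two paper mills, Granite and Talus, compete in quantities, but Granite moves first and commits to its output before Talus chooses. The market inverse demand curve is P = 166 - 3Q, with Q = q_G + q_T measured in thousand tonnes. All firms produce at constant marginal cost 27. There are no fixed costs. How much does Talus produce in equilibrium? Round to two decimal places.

11.58

The follower Talus best-responds to any q_G: π_T = (166 - 3Q)q_T - 27q_T.
Setting the follower's marginal profit to zero, 139 - 3q_G - 6q_T = 0, i.e. q_T = (139 - 3q_G)/6.
The leader anticipates this reaction. Substituting into P = 166 - 3Q gives P = 193/2 - (3/2)q_G, so π_G = (193/2 - (3/2)q_G)q_G - 27q_G.
The leader's first-order condition 139/2 - 3q_G = 0 yields q_G = 139/6.
Then q_T = (139 - 3·(139/6))/6 = 139/12.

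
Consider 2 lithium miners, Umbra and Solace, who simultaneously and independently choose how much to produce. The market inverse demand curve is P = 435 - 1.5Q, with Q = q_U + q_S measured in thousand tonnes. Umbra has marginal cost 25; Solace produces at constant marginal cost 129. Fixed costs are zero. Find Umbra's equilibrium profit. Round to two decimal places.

19570.07

Umbra's profit: π_U = (435 - 1.5Q)q_U - (25q_U). Setting ∂π_U/∂q_U = 0: 410 - 3q_U - (3/2)(q_S) = 0.
Solace's first-order condition: 306 - 3q_S - (3/2)(q_U) = 0.
Best responses: q_U = (410 - (3/2)q_S)/3, q_S = (306 - (3/2)q_U)/3.
Substituting one into the other gives q_U = 1028/9 and q_S = 404/9.
Price P = 435 - (3/2)·(1432/9) = 589/3.
Umbra's profit: (589/3 - 25)·(1028/9) = 19570.0741.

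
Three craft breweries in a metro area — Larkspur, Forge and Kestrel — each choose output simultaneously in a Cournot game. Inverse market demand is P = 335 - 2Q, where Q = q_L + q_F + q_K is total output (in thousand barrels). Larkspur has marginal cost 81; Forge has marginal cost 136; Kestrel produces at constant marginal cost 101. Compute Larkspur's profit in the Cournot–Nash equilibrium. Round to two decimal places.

3382.53

Larkspur's profit: π_L = (335 - 2Q)q_L - (81q_L). Setting ∂π_L/∂q_L = 0: 254 - 4q_L - 2(q_F + q_K) = 0.
Forge's profit: π_F = (335 - 2Q)q_F - (136q_F). Setting ∂π_F/∂q_F = 0: 199 - 4q_F - 2(q_L + q_K) = 0.
Kestrel's profit: π_K = (335 - 2Q)q_K - (101q_K). Setting ∂π_K/∂q_K = 0: 234 - 4q_K - 2(q_L + q_F) = 0.
Summing all 3 equations gives 687 − 8Q = 0, hence Q = 687/8.
Back-substituting: q_L = (254 − 687/4)/2 = 329/8, q_F = (199 − 687/4)/2 = 109/8, q_K = (234 − 687/4)/2 = 249/8.
Price P = 335 - 2·(687/8) = 653/4.
Larkspur's profit: (653/4 - 81)·(329/8) = 3382.5313.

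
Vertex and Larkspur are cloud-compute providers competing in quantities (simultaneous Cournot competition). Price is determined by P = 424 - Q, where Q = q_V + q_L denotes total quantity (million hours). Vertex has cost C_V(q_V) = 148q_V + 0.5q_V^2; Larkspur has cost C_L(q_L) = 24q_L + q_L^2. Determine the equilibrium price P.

Vertex's profit: π_V = (424 - Q)q_V - (148q_V + (1/2)q_V²). Setting ∂π_V/∂q_V = 0: 276 - 3q_V - (q_L) = 0.
Larkspur's profit: π_L = (424 - Q)q_L - (24q_L + q_L²). Setting ∂π_L/∂q_L = 0: 400 - 4q_L - (q_V) = 0.
So q_V = (276 - q_L)/3 and q_L = (400 - q_V)/4.
Substituting one into the other gives q_V = 64 and q_L = 84.
Total output Q = 148, so price P = 424 - 148 = 276.

276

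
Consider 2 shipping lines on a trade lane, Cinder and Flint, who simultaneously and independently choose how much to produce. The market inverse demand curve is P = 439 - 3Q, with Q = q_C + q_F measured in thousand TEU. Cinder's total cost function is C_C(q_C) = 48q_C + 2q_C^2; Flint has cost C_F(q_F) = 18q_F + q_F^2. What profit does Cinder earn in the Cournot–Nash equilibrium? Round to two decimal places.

3449.94

Cinder's profit: π_C = (439 - 3Q)q_C - (48q_C + 2q_C²). Setting ∂π_C/∂q_C = 0: 391 - 10q_C - 3(q_F) = 0.
Flint's profit: π_F = (439 - 3Q)q_F - (18q_F + q_F²). Setting ∂π_F/∂q_F = 0: 421 - 8q_F - 3(q_C) = 0.
So q_C = (391 - 3q_F)/10 and q_F = (421 - 3q_C)/8.
Substituting one into the other gives q_C = 1865/71 and q_F = 42.7746.
Price P = 439 - 3·69.0423 = 231.8732.
Cinder's profit: 231.8732·(1865/71) - 48·(1865/71) - 2(1865/71)² = 3449.9355.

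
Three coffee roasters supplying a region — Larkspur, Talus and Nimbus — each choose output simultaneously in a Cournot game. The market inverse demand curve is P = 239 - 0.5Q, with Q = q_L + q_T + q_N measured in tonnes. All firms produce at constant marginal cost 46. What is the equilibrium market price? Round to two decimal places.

94.25

Each firm earns π_i = (239 - 0.5Q)q_i - 46q_i.
Setting ∂π_i/∂q_i = 0 with rivals' quantities fixed: 193 - q_i - (1/2)·Σ_{j≠i} q_j = 0.
By symmetry each firm produces the same amount; substituting Σ_{j≠i} q_j = 2q_i yields q_i = 193/2.
Total output Q = 579/2, so price P = 239 - (1/2)·(579/2) = 377/4.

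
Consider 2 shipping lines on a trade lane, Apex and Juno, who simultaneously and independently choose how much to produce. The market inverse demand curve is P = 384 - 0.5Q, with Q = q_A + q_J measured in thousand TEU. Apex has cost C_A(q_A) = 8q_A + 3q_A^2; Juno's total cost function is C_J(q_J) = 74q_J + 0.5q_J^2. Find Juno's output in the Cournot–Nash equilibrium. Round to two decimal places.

144.15

Apex's profit: π_A = (384 - 0.5Q)q_A - (8q_A + 3q_A²). Setting ∂π_A/∂q_A = 0: 376 - 7q_A - (1/2)(q_J) = 0.
Juno's first-order condition: 310 - 2q_J - (1/2)(q_A) = 0.
So q_A = (376 - (1/2)q_J)/7 and q_J = (310 - (1/2)q_A)/2.
Solving the pair: q_A = 43.4182, q_J = 144.1455.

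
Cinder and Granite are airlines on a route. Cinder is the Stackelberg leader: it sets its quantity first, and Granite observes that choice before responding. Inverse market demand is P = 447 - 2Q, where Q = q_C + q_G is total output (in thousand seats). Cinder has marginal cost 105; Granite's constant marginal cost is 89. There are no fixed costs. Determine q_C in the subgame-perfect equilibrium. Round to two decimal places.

Solve by backward induction. Given q_C, the follower Granite maximises π_G = (447 - 2q_C - 2q_G)q_G - 89q_G.
Follower FOC: 358 - 2q_C - 4q_G = 0, so q_G(q_C) = (358 - 2q_C)/4.
The leader anticipates this reaction. Substituting into P = 447 - 2Q gives P = 268 - q_C, so π_C = (268 - q_C)q_C - 105q_C.
Maximising: ∂π_C/∂q_C = 163 - 2q_C = 0, giving q_C = 163/2.
Then q_G = (358 - 2·(163/2))/4 = 195/4.

81.50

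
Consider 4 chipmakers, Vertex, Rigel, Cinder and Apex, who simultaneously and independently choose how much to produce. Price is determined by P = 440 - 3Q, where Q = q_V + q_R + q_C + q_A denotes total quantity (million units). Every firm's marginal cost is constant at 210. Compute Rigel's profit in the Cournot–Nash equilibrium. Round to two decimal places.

705.33

Each firm earns π_i = (440 - 3Q)q_i - 210q_i.
First-order condition (treating rivals' output as given): 230 - 6q_i - 3·Σ_{j≠i} q_j = 0.
With identical firms every q_j equals q_i, so Σ_{j≠i} q_j = 3q_i and 230 = 15q_i, giving q_i = 46/3.
Price P = 440 - 3·(184/3) = 256.
Rigel's profit: (256 - 210)·(46/3) = 705.3333.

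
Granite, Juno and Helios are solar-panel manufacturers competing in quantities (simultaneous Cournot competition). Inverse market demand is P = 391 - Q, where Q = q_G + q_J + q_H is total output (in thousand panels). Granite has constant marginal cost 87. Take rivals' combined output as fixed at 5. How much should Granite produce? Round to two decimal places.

149.50

With rivals' combined output fixed at 5, Granite's profit is π_G = (391 - 5 - q_G)q_G - (87q_G) = (386 - q_G)q_G - (87q_G).
∂π_G/∂q_G = 299 - 2q_G = 0, so q_G = 299/2.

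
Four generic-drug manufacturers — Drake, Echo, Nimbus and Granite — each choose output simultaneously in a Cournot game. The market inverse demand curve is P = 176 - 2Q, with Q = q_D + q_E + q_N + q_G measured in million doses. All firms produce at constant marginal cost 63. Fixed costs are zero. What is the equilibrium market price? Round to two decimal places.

85.60

Each firm earns π_i = (176 - 2Q)q_i - 63q_i.
First-order condition (treating rivals' output as given): 113 - 4q_i - 2·Σ_{j≠i} q_j = 0.
With identical firms every q_j equals q_i, so Σ_{j≠i} q_j = 3q_i and 113 = 10q_i, giving q_i = 113/10.
Total output Q = 226/5, so price P = 176 - 2·(226/5) = 428/5.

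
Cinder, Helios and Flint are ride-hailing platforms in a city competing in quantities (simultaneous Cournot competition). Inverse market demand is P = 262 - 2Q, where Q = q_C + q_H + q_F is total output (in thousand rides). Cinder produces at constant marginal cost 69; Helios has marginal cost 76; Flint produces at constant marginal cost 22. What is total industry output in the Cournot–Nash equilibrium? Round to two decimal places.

Cinder's profit: π_C = (262 - 2Q)q_C - (69q_C). Setting ∂π_C/∂q_C = 0: 193 - 4q_C - 2(q_H + q_F) = 0.
Helios's profit: π_H = (262 - 2Q)q_H - (76q_H). Setting ∂π_H/∂q_H = 0: 186 - 4q_H - 2(q_C + q_F) = 0.
Flint's profit: π_F = (262 - 2Q)q_F - (22q_F). Setting ∂π_F/∂q_F = 0: 240 - 4q_F - 2(q_C + q_H) = 0.
Adding the 3 conditions: 619 − 4Q − 4Q = 0, i.e. Q = 619/8.
Back-substituting: q_C = (193 − 619/4)/2 = 153/8, q_H = (186 − 619/4)/2 = 125/8, q_F = (240 − 619/4)/2 = 341/8.
Total output Q = 153/8 + 125/8 + 341/8 = 619/8.

77.38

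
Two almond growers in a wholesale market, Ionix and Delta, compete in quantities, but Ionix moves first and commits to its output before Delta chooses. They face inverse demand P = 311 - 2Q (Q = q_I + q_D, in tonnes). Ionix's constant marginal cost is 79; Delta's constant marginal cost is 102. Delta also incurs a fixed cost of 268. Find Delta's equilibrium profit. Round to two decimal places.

562.28

The follower Delta best-responds to any q_I: π_D = (311 - 2Q)q_D - 102q_D.
∂π_D/∂q_D = 209 - 2q_I - 4q_D = 0 gives the reaction function q_D = (209 - 2q_I)/4.
The leader anticipates this reaction. Substituting into P = 311 - 2Q gives P = 413/2 - q_I, so π_I = (413/2 - q_I)q_I - 79q_I.
The leader's first-order condition 255/2 - 2q_I = 0 yields q_I = 255/4.
Then q_D = (209 - 2·(255/4))/4 = 163/8.
Price P = 311 - 2·(673/8) = 571/4.
Delta's profit: (571/4 - 102)·(163/8) - 268 = 562.2813.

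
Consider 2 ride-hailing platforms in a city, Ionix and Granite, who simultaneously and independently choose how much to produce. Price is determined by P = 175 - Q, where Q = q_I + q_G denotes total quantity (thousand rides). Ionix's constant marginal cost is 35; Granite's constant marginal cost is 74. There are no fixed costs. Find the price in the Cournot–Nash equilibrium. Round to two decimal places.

94.67

Ionix's profit: π_I = (175 - Q)q_I - (35q_I). Setting ∂π_I/∂q_I = 0: 140 - 2q_I - (q_G) = 0.
Granite's profit: π_G = (175 - Q)q_G - (74q_G). Setting ∂π_G/∂q_G = 0: 101 - 2q_G - (q_I) = 0.
Best responses: q_I = (140 - q_G)/2, q_G = (101 - q_I)/2.
Solving the pair: q_I = 179/3, q_G = 62/3.
Total output Q = 241/3, so price P = 175 - 241/3 = 284/3.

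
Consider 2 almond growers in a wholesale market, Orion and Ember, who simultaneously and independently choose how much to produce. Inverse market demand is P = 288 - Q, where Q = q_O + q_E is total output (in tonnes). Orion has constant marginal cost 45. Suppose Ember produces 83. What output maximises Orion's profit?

80

With the rival's output fixed at 83, Orion's profit is π_O = (288 - 83 - q_O)q_O - (45q_O) = (205 - q_O)q_O - (45q_O).
∂π_O/∂q_O = 160 - 2q_O = 0, so q_O = 80.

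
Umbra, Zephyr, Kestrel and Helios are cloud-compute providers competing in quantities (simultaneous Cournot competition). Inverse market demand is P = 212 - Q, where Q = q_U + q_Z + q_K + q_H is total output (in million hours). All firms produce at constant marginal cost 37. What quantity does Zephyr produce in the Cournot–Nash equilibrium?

A representative firm's profit is π_i = q_i(212 - Q) - 37q_i.
First-order condition (treating rivals' output as given): 175 - 2q_i - Σ_{j≠i} q_j = 0.
By symmetry each firm produces the same amount; substituting Σ_{j≠i} q_j = 3q_i yields q_i = 175/5 = 35.

35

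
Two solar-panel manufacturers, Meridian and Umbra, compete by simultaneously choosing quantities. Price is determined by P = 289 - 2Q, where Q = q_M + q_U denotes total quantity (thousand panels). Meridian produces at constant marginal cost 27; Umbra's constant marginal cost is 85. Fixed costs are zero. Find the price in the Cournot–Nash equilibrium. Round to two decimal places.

133.67

Meridian's profit: π_M = (289 - 2Q)q_M - (27q_M). Setting ∂π_M/∂q_M = 0: 262 - 4q_M - 2(q_U) = 0.
Umbra's profit: π_U = (289 - 2Q)q_U - (85q_U). Setting ∂π_U/∂q_U = 0: 204 - 4q_U - 2(q_M) = 0.
Best responses: q_M = (262 - 2q_U)/4, q_U = (204 - 2q_M)/4.
Substituting one into the other gives q_M = 160/3 and q_U = 73/3.
Total output Q = 233/3, so price P = 289 - 2·(233/3) = 401/3.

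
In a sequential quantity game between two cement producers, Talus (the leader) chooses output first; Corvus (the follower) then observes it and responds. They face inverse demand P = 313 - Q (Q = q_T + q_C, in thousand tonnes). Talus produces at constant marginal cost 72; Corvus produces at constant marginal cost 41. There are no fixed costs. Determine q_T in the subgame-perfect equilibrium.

105

Solve by backward induction. Given q_T, the follower Corvus maximises π_C = (313 - q_T - q_C)q_C - 41q_C.
Setting the follower's marginal profit to zero, 272 - q_T - 2q_C = 0, i.e. q_C = (272 - q_T)/2.
The leader anticipates this reaction. Substituting into P = 313 - Q gives P = 177 - (1/2)q_T, so π_T = (177 - (1/2)q_T)q_T - 72q_T.
Maximising: ∂π_T/∂q_T = 105 - q_T = 0, giving q_T = 105.
Then q_C = (272 - 105)/2 = 167/2.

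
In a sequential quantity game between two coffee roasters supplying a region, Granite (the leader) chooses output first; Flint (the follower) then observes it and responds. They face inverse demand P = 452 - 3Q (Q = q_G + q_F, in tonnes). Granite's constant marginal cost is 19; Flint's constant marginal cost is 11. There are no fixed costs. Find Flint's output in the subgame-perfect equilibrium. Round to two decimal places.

38.08

The follower Flint best-responds to any q_G: π_F = (452 - 3Q)q_F - 11q_F.
∂π_F/∂q_F = 441 - 3q_G - 6q_F = 0 gives the reaction function q_F = (441 - 3q_G)/6.
The leader anticipates this reaction. Substituting into P = 452 - 3Q gives P = 463/2 - (3/2)q_G, so π_G = (463/2 - (3/2)q_G)q_G - 19q_G.
Maximising: ∂π_G/∂q_G = 425/2 - 3q_G = 0, giving q_G = 425/6.
Then q_F = (441 - 3·(425/6))/6 = 457/12.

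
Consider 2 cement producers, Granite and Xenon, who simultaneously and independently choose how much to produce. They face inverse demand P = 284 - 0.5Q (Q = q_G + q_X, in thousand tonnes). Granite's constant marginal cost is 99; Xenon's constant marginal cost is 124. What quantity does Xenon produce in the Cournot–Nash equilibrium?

90

Granite's profit: π_G = (284 - 0.5Q)q_G - (99q_G). Setting ∂π_G/∂q_G = 0: 185 - q_G - (1/2)(q_X) = 0.
Xenon's first-order condition: 160 - q_X - (1/2)(q_G) = 0.
Best responses: q_G = (185 - (1/2)q_X), q_X = (160 - (1/2)q_G).
Substituting one into the other gives q_G = 140 and q_X = 90.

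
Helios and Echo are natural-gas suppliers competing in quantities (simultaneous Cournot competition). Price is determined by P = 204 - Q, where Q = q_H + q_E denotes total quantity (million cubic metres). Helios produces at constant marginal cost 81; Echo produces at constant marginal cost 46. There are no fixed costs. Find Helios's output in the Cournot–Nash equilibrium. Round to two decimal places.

29.33

Helios's profit: π_H = (204 - Q)q_H - (81q_H). Setting ∂π_H/∂q_H = 0: 123 - 2q_H - (q_E) = 0.
Echo's first-order condition: 158 - 2q_E - (q_H) = 0.
Rearranging gives the reaction functions q_H = (123 - q_E)/2 and q_E = (158 - q_H)/2.
Substituting one into the other gives q_H = 88/3 and q_E = 193/3.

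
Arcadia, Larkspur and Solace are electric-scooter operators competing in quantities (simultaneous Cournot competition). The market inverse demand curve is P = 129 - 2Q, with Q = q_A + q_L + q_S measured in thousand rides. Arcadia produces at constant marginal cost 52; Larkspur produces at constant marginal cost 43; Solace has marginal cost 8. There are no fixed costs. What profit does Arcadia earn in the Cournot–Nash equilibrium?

18

Arcadia's profit: π_A = (129 - 2Q)q_A - (52q_A). Setting ∂π_A/∂q_A = 0: 77 - 4q_A - 2(q_L + q_S) = 0.
Larkspur's profit: π_L = (129 - 2Q)q_L - (43q_L). Setting ∂π_L/∂q_L = 0: 86 - 4q_L - 2(q_A + q_S) = 0.
Solace's first-order condition: 121 - 4q_S - 2(q_A + q_L) = 0.
Summing all 3 equations gives 284 − 8Q = 0, hence Q = 71/2.
Back-substituting: q_A = (77 − 71)/2 = 3, q_L = (86 − 71)/2 = 15/2, q_S = (121 − 71)/2 = 25.
Price P = 129 - 2·(71/2) = 58.
Arcadia's profit: (58 - 52)·3 = 18.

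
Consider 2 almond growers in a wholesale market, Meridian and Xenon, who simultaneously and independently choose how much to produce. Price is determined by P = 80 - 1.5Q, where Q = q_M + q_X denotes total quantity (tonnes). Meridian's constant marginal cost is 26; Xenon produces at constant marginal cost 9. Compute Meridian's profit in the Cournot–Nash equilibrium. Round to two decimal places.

Meridian's profit: π_M = (80 - 1.5Q)q_M - (26q_M). Setting ∂π_M/∂q_M = 0: 54 - 3q_M - (3/2)(q_X) = 0.
Xenon's first-order condition: 71 - 3q_X - (3/2)(q_M) = 0.
So q_M = (54 - (3/2)q_X)/3 and q_X = (71 - (3/2)q_M)/3.
Solving the pair: q_M = 74/9, q_X = 176/9.
Price P = 80 - (3/2)·(250/9) = 115/3.
Meridian's profit: (115/3 - 26)·(74/9) = 101.4074.

101.41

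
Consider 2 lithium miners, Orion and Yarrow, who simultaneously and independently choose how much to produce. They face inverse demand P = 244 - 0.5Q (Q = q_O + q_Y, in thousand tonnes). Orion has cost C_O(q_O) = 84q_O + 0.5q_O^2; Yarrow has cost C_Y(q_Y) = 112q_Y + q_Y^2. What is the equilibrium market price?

192

Orion's profit: π_O = (244 - 0.5Q)q_O - (84q_O + (1/2)q_O²). Setting ∂π_O/∂q_O = 0: 160 - 2q_O - (1/2)(q_Y) = 0.
Yarrow's profit: π_Y = (244 - 0.5Q)q_Y - (112q_Y + q_Y²). Setting ∂π_Y/∂q_Y = 0: 132 - 3q_Y - (1/2)(q_O) = 0.
Best responses: q_O = (160 - (1/2)q_Y)/2, q_Y = (132 - (1/2)q_O)/3.
Solving the pair: q_O = 72, q_Y = 32.
Total output Q = 104, so price P = 244 - (1/2)·104 = 192.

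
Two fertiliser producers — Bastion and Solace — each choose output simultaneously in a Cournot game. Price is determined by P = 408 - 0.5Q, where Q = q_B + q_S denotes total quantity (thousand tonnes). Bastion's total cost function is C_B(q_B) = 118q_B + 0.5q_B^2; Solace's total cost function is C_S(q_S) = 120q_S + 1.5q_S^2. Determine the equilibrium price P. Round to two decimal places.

Bastion's profit: π_B = (408 - 0.5Q)q_B - (118q_B + (1/2)q_B²). Setting ∂π_B/∂q_B = 0: 290 - 2q_B - (1/2)(q_S) = 0.
Solace's first-order condition: 288 - 4q_S - (1/2)(q_B) = 0.
So q_B = (290 - (1/2)q_S)/2 and q_S = (288 - (1/2)q_B)/4.
Solving the pair: q_B = 131.0968, q_S = 1724/31.
Total output Q = 186.7097, so price P = 408 - (1/2)·186.7097 = 314.6452.

314.65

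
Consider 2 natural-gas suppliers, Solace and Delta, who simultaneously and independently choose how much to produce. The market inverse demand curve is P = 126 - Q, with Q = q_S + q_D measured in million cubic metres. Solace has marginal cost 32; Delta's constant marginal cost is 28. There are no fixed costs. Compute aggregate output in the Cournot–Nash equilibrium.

64

Solace's profit: π_S = (126 - Q)q_S - (32q_S). Setting ∂π_S/∂q_S = 0: 94 - 2q_S - (q_D) = 0.
Delta's profit: π_D = (126 - Q)q_D - (28q_D). Setting ∂π_D/∂q_D = 0: 98 - 2q_D - (q_S) = 0.
Best responses: q_S = (94 - q_D)/2, q_D = (98 - q_S)/2.
Substituting one into the other gives q_S = 30 and q_D = 34.
Total output Q = 30 + 34 = 64.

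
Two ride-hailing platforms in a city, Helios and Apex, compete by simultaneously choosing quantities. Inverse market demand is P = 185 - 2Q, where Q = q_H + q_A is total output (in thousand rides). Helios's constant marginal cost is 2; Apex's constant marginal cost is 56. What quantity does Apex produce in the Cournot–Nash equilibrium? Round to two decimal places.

12.50

Helios's profit: π_H = (185 - 2Q)q_H - (2q_H). Setting ∂π_H/∂q_H = 0: 183 - 4q_H - 2(q_A) = 0.
Apex's profit: π_A = (185 - 2Q)q_A - (56q_A). Setting ∂π_A/∂q_A = 0: 129 - 4q_A - 2(q_H) = 0.
Rearranging gives the reaction functions q_H = (183 - 2q_A)/4 and q_A = (129 - 2q_H)/4.
Substituting one into the other gives q_H = 79/2 and q_A = 25/2.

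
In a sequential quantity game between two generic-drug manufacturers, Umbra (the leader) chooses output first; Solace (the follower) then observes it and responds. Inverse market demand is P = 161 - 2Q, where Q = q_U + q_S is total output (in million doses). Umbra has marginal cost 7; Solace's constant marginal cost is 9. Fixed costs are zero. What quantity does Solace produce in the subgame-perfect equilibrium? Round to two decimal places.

Solve by backward induction. Given q_U, the follower Solace maximises π_S = (161 - 2q_U - 2q_S)q_S - 9q_S.
Follower FOC: 152 - 2q_U - 4q_S = 0, so q_S(q_U) = (152 - 2q_U)/4.
Umbra substitutes q_S(q_U) into its own profit: π_U = q_U(161 - 2q_U - (152 - 2q_U)/2) - 7q_U = (85 - q_U)q_U - 7q_U.
Maximising: ∂π_U/∂q_U = 78 - 2q_U = 0, giving q_U = 39.
Then q_S = (152 - 2·39)/4 = 37/2.

18.50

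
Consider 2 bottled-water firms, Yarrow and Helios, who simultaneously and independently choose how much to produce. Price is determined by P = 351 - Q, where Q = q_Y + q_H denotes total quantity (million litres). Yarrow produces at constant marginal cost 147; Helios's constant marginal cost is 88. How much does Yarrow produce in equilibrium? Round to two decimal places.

Yarrow's profit: π_Y = (351 - Q)q_Y - (147q_Y). Setting ∂π_Y/∂q_Y = 0: 204 - 2q_Y - (q_H) = 0.
Helios's first-order condition: 263 - 2q_H - (q_Y) = 0.
Best responses: q_Y = (204 - q_H)/2, q_H = (263 - q_Y)/2.
Solving the pair: q_Y = 145/3, q_H = 322/3.

48.33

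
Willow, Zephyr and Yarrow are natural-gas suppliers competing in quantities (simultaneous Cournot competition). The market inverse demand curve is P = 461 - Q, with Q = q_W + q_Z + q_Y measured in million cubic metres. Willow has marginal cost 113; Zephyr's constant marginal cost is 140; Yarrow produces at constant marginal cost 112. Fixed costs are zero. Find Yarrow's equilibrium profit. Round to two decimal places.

Willow's profit: π_W = (461 - Q)q_W - (113q_W). Setting ∂π_W/∂q_W = 0: 348 - 2q_W - (q_Z + q_Y) = 0.
Zephyr's first-order condition: 321 - 2q_Z - (q_W + q_Y) = 0.
Yarrow's profit: π_Y = (461 - Q)q_Y - (112q_Y). Setting ∂π_Y/∂q_Y = 0: 349 - 2q_Y - (q_W + q_Z) = 0.
Summing all 3 equations gives 1018 − 4Q = 0, hence Q = 509/2.
Back-substituting: q_W = (348 − 509/2) = 187/2, q_Z = (321 − 509/2) = 133/2, q_Y = (349 − 509/2) = 189/2.
Price P = 461 - 509/2 = 413/2.
Yarrow's profit: (413/2 - 112)·(189/2) = 8930.2500.

8930.25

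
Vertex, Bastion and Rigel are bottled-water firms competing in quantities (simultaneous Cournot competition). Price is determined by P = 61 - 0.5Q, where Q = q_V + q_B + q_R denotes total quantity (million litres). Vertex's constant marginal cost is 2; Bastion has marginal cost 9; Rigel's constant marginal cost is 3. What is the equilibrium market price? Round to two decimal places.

18.75

Vertex's profit: π_V = (61 - 0.5Q)q_V - (2q_V). Setting ∂π_V/∂q_V = 0: 59 - q_V - (1/2)(q_B + q_R) = 0.
Bastion's first-order condition: 52 - q_B - (1/2)(q_V + q_R) = 0.
Rigel's profit: π_R = (61 - 0.5Q)q_R - (3q_R). Setting ∂π_R/∂q_R = 0: 58 - q_R - (1/2)(q_V + q_B) = 0.
Adding the 3 conditions: 169 − Q − Q = 0, i.e. Q = 169/2.
Back-substituting: q_V = (59 − 169/4)/(1/2) = 67/2, q_B = (52 − 169/4)/(1/2) = 39/2, q_R = (58 − 169/4)/(1/2) = 63/2.
Total output Q = 169/2, so price P = 61 - (1/2)·(169/2) = 75/4.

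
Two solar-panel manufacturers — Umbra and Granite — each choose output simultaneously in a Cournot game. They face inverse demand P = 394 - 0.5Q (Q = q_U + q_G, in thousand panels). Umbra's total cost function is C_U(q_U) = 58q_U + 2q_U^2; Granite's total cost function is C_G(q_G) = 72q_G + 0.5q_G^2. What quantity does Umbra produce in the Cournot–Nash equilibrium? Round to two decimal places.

Umbra's profit: π_U = (394 - 0.5Q)q_U - (58q_U + 2q_U²). Setting ∂π_U/∂q_U = 0: 336 - 5q_U - (1/2)(q_G) = 0.
Granite's first-order condition: 322 - 2q_G - (1/2)(q_U) = 0.
Best responses: q_U = (336 - (1/2)q_G)/5, q_G = (322 - (1/2)q_U)/2.
Substituting one into the other gives q_U = 52.4103 and q_G = 147.8974.

52.41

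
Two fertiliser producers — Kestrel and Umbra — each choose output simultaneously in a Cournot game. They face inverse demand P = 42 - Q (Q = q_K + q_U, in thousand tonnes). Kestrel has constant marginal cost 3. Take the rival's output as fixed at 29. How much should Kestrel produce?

With the rival's output fixed at 29, Kestrel's profit is π_K = (42 - 29 - q_K)q_K - (3q_K) = (13 - q_K)q_K - (3q_K).
∂π_K/∂q_K = 10 - 2q_K = 0, so q_K = 5.

5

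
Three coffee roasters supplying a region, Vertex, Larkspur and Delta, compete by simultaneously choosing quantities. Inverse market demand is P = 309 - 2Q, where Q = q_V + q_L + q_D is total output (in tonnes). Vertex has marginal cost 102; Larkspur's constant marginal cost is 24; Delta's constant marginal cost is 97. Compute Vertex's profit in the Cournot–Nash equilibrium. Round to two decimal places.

Vertex's profit: π_V = (309 - 2Q)q_V - (102q_V). Setting ∂π_V/∂q_V = 0: 207 - 4q_V - 2(q_L + q_D) = 0.
Larkspur's profit: π_L = (309 - 2Q)q_L - (24q_L). Setting ∂π_L/∂q_L = 0: 285 - 4q_L - 2(q_V + q_D) = 0.
Delta's first-order condition: 212 - 4q_D - 2(q_V + q_L) = 0.
Adding the 3 conditions: 704 − 4Q − 4Q = 0, i.e. Q = 88.
Back-substituting: q_V = (207 − 176)/2 = 31/2, q_L = (285 − 176)/2 = 109/2, q_D = (212 − 176)/2 = 18.
Price P = 309 - 2·88 = 133.
Vertex's profit: (133 - 102)·(31/2) = 961/2.

480.50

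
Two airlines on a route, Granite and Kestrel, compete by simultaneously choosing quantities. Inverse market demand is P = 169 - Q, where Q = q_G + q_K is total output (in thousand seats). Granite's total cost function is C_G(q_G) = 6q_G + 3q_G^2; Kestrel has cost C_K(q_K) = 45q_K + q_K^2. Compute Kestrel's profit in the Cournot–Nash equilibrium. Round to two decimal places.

Granite's profit: π_G = (169 - Q)q_G - (6q_G + 3q_G²). Setting ∂π_G/∂q_G = 0: 163 - 8q_G - (q_K) = 0.
Kestrel's first-order condition: 124 - 4q_K - (q_G) = 0.
Rearranging gives the reaction functions q_G = (163 - q_K)/8 and q_K = (124 - q_G)/4.
Substituting one into the other gives q_G = 528/31 and q_K = 829/31.
Price P = 169 - 1357/31 = 125.2258.
Kestrel's profit: 125.2258·(829/31) - 45·(829/31) - (829/31)² = 1430.2622.

1430.26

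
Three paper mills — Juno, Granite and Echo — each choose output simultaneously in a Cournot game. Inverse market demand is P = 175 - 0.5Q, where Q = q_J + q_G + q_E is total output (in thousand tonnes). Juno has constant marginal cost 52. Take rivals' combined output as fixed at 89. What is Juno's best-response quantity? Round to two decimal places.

78.50

With rivals' combined output fixed at 89, Juno's profit is π_J = (175 - (1/2)·89 - (1/2)q_J)q_J - (52q_J) = (261/2 - (1/2)q_J)q_J - (52q_J).
∂π_J/∂q_J = 157/2 - q_J = 0, so q_J = 157/2.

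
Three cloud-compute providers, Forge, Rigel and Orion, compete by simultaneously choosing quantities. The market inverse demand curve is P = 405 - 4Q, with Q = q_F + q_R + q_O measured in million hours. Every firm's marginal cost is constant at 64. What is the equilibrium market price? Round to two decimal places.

149.25

Each firm earns π_i = (405 - 4Q)q_i - 64q_i.
First-order condition (treating rivals' output as given): 341 - 8q_i - 4·Σ_{j≠i} q_j = 0.
With identical firms every q_j equals q_i, so Σ_{j≠i} q_j = 2q_i and 341 = 16q_i, giving q_i = 341/16.
Total output Q = 1023/16, so price P = 405 - 4·(1023/16) = 597/4.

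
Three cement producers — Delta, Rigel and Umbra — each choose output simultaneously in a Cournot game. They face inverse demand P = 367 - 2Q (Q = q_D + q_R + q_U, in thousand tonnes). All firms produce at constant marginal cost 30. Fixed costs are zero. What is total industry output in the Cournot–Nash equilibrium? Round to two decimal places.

A representative firm's profit is π_i = q_i(367 - 2Q) - 30q_i.
First-order condition (treating rivals' output as given): 337 - 4q_i - 2·Σ_{j≠i} q_j = 0.
By symmetry each firm produces the same amount; substituting Σ_{j≠i} q_j = 2q_i yields q_i = 337/8.
Total output Q = 337/8 + 337/8 + 337/8 = 1011/8.

126.38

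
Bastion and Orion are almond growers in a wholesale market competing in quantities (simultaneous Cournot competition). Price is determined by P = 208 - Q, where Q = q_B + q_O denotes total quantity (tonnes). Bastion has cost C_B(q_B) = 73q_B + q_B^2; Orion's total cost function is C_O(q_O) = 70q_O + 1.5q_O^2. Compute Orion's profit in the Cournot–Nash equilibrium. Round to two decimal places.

Bastion's profit: π_B = (208 - Q)q_B - (73q_B + q_B²). Setting ∂π_B/∂q_B = 0: 135 - 4q_B - (q_O) = 0.
Orion's profit: π_O = (208 - Q)q_O - (70q_O + (3/2)q_O²). Setting ∂π_O/∂q_O = 0: 138 - 5q_O - (q_B) = 0.
So q_B = (135 - q_O)/4 and q_O = (138 - q_B)/5.
Solving the pair: q_B = 537/19, q_O = 417/19.
Price P = 208 - 954/19 = 157.7895.
Orion's profit: 157.7895·(417/19) - 70·(417/19) - (3/2)(417/19)² = 1204.2175.

1204.22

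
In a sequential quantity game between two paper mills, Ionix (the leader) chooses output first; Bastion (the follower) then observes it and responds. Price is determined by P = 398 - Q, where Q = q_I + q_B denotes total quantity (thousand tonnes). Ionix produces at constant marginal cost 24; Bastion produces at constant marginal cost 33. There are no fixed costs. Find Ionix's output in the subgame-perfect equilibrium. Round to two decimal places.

191.50

Solve by backward induction. Given q_I, the follower Bastion maximises π_B = (398 - q_I - q_B)q_B - 33q_B.
Setting the follower's marginal profit to zero, 365 - q_I - 2q_B = 0, i.e. q_B = (365 - q_I)/2.
The leader anticipates this reaction. Substituting into P = 398 - Q gives P = 431/2 - (1/2)q_I, so π_I = (431/2 - (1/2)q_I)q_I - 24q_I.
Maximising: ∂π_I/∂q_I = 383/2 - q_I = 0, giving q_I = 383/2.
Then q_B = (365 - 383/2)/2 = 347/4.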